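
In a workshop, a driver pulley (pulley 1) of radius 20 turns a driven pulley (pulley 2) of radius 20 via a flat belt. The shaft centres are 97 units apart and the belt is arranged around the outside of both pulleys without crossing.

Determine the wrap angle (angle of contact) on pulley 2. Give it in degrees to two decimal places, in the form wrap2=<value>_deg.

open belt: β = asin((r2−r1)/C) = asin(0/97) = 0.0000°
wrap1 = π − 2β = 180.0000°
wrap2 = π + 2β = 180.0000°

wrap2=180.00_deg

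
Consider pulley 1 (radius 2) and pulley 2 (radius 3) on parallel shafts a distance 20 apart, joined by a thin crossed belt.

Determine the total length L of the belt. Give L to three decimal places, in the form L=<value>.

crossed belt: β = asin((r1+r2)/C) = asin(5/20) = 14.4775°
wrap1 = wrap2 = π + 2β = 208.9550°
tangent length = C·cosβ = 19.3649
L = (r1+r2)·wrap + 2·C·cosβ = 5·3.6470 + 2·19.3649 = 56.9646

L=56.965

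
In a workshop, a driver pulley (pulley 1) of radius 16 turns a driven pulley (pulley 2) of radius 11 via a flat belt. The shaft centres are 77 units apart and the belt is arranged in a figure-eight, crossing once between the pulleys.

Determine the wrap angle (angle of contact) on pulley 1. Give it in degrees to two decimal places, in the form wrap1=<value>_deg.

wrap1=221.05_deg

crossed belt: β = asin((r1+r2)/C) = asin(27/77) = 20.5270°
wrap1 = wrap2 = π + 2β = 221.0541°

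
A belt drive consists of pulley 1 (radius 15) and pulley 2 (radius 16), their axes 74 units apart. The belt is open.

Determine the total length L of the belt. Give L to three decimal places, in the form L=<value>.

open belt: β = asin((r2−r1)/C) = asin(1/74) = 0.7743°
wrap1 = π − 2β = 178.4514°
wrap2 = π + 2β = 181.5486°
tangent length = C·cosβ = 73.9932
L = r1·wrap1 + r2·wrap2 + 2·C·cosβ = 15·3.1146 + 16·3.1686 + 2·73.9932 = 245.4029

L=245.403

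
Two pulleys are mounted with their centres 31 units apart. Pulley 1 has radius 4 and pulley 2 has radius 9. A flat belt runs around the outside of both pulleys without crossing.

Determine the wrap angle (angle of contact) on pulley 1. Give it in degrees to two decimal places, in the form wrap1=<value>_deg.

wrap1=161.44_deg

open belt: β = asin((r2−r1)/C) = asin(5/31) = 9.2818°
wrap1 = π − 2β = 161.4364°
wrap2 = π + 2β = 198.5636°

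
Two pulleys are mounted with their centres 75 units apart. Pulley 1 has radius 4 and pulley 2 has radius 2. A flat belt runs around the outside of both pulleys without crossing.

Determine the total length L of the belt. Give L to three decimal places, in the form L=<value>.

open belt: β = asin((r2−r1)/C) = asin(-2/75) = -1.5281°
wrap1 = π − 2β = 183.0561°
wrap2 = π + 2β = 176.9439°
tangent length = C·cosβ = 74.9733
L = r1·wrap1 + r2·wrap2 + 2·C·cosβ = 4·3.1949 + 2·3.0883 + 2·74.9733 = 168.9029

L=168.903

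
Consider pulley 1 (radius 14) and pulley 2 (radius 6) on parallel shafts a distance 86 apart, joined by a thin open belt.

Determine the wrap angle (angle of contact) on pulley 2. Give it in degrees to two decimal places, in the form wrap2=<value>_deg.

open belt: β = asin((r2−r1)/C) = asin(-8/86) = -5.3376°
wrap1 = π − 2β = 190.6751°
wrap2 = π + 2β = 169.3249°

wrap2=169.32_deg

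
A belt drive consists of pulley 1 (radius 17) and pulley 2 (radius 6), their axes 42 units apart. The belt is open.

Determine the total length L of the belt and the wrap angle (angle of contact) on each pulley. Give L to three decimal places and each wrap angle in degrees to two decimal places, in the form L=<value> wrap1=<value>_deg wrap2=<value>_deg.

open belt: β = asin((r2−r1)/C) = asin(-11/42) = -15.1831°
wrap1 = π − 2β = 210.3662°
wrap2 = π + 2β = 149.6338°
tangent length = C·cosβ = 40.5339
L = r1·wrap1 + r2·wrap2 + 2·C·cosβ = 17·3.6716 + 6·2.6116 + 2·40.5339 = 159.1544

L=159.154 wrap1=210.37_deg wrap2=149.63_deg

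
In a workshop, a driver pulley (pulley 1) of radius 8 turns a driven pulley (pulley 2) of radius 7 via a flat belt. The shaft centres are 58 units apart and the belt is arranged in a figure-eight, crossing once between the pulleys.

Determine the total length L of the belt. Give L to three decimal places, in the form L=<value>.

crossed belt: β = asin((r1+r2)/C) = asin(15/58) = 14.9882°
wrap1 = wrap2 = π + 2β = 209.9765°
tangent length = C·cosβ = 56.0268
L = (r1+r2)·wrap + 2·C·cosβ = 15·3.6648 + 2·56.0268 = 167.0253

L=167.025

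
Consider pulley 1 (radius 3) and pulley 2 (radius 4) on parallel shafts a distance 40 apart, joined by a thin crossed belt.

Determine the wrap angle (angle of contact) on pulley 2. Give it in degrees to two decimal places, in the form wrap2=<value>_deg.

wrap2=200.16_deg

crossed belt: β = asin((r1+r2)/C) = asin(7/40) = 10.0787°
wrap1 = wrap2 = π + 2β = 200.1573°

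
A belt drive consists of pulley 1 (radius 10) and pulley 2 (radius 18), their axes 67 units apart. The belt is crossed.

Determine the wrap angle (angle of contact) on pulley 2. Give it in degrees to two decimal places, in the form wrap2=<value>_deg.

crossed belt: β = asin((r1+r2)/C) = asin(28/67) = 24.7027°
wrap1 = wrap2 = π + 2β = 229.4055°

wrap2=229.41_deg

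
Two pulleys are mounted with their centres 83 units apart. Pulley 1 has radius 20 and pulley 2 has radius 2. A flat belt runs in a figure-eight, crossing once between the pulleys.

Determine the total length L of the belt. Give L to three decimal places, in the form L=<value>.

L=240.981

crossed belt: β = asin((r1+r2)/C) = asin(22/83) = 15.3705°
wrap1 = wrap2 = π + 2β = 210.7411°
tangent length = C·cosβ = 80.0312
L = (r1+r2)·wrap + 2·C·cosβ = 22·3.6781 + 2·80.0312 = 240.9812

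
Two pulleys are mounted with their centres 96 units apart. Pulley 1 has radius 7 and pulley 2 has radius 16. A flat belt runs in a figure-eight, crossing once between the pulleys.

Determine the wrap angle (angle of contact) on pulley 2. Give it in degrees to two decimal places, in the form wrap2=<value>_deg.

wrap2=207.72_deg

crossed belt: β = asin((r1+r2)/C) = asin(23/96) = 13.8619°
wrap1 = wrap2 = π + 2β = 207.7239°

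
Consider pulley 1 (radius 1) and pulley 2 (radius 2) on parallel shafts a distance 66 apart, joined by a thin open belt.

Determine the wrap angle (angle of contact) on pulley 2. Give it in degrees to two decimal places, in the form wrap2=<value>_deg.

open belt: β = asin((r2−r1)/C) = asin(1/66) = 0.8682°
wrap1 = π − 2β = 178.2637°
wrap2 = π + 2β = 181.7363°

wrap2=181.74_deg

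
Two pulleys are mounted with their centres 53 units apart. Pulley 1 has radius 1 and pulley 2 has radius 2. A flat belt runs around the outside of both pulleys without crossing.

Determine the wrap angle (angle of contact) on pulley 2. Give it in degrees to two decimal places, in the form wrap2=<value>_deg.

wrap2=182.16_deg

open belt: β = asin((r2−r1)/C) = asin(1/53) = 1.0811°
wrap1 = π − 2β = 177.8378°
wrap2 = π + 2β = 182.1622°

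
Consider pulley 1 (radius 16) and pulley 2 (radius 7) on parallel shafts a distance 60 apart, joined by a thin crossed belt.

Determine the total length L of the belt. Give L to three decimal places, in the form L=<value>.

crossed belt: β = asin((r1+r2)/C) = asin(23/60) = 22.5403°
wrap1 = wrap2 = π + 2β = 225.0806°
tangent length = C·cosβ = 55.4166
L = (r1+r2)·wrap + 2·C·cosβ = 23·3.9284 + 2·55.4166 = 201.1864

L=201.186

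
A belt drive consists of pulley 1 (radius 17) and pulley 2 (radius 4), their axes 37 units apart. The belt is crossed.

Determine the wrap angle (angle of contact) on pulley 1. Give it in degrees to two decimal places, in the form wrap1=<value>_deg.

wrap1=249.16_deg

crossed belt: β = asin((r1+r2)/C) = asin(21/37) = 34.5808°
wrap1 = wrap2 = π + 2β = 249.1616°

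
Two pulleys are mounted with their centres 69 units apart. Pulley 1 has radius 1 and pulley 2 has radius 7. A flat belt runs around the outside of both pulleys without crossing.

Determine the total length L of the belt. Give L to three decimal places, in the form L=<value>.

L=163.655

open belt: β = asin((r2−r1)/C) = asin(6/69) = 4.9885°
wrap1 = π − 2β = 170.0229°
wrap2 = π + 2β = 189.9771°
tangent length = C·cosβ = 68.7386
L = r1·wrap1 + r2·wrap2 + 2·C·cosβ = 1·2.9675 + 7·3.3157 + 2·68.7386 = 163.6548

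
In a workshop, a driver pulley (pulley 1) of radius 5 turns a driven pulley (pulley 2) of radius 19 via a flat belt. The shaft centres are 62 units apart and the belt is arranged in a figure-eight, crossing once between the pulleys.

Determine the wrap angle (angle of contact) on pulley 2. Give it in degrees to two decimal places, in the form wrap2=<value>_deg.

crossed belt: β = asin((r1+r2)/C) = asin(24/62) = 22.7740°
wrap1 = wrap2 = π + 2β = 225.5479°

wrap2=225.55_deg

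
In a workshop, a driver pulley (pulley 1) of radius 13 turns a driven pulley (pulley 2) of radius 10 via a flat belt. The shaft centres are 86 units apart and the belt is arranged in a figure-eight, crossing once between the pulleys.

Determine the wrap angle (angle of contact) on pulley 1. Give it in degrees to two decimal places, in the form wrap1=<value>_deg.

crossed belt: β = asin((r1+r2)/C) = asin(23/86) = 15.5121°
wrap1 = wrap2 = π + 2β = 211.0242°

wrap1=211.02_deg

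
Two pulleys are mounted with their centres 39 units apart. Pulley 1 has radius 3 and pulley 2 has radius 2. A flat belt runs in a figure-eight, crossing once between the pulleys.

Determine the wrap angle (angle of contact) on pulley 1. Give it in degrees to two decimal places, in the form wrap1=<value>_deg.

crossed belt: β = asin((r1+r2)/C) = asin(5/39) = 7.3659°
wrap1 = wrap2 = π + 2β = 194.7318°

wrap1=194.73_deg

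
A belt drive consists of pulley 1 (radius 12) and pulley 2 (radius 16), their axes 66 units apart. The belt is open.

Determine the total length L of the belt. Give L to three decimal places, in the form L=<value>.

L=220.207

open belt: β = asin((r2−r1)/C) = asin(4/66) = 3.4746°
wrap1 = π − 2β = 173.0508°
wrap2 = π + 2β = 186.9492°
tangent length = C·cosβ = 65.8787
L = r1·wrap1 + r2·wrap2 + 2·C·cosβ = 12·3.0203 + 16·3.2629 + 2·65.8787 = 220.2071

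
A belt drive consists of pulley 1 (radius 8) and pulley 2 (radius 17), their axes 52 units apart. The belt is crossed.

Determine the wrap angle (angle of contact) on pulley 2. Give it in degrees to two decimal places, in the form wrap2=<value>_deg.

wrap2=237.47_deg

crossed belt: β = asin((r1+r2)/C) = asin(25/52) = 28.7357°
wrap1 = wrap2 = π + 2β = 237.4713°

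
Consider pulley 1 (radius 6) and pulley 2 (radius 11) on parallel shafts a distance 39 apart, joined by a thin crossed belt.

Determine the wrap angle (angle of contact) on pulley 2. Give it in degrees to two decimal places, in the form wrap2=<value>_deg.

wrap2=231.68_deg

crossed belt: β = asin((r1+r2)/C) = asin(17/39) = 25.8424°
wrap1 = wrap2 = π + 2β = 231.6848°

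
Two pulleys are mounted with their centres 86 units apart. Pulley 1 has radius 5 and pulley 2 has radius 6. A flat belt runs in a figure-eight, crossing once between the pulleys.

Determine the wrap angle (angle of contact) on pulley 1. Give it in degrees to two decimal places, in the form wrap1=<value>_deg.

wrap1=194.70_deg

crossed belt: β = asin((r1+r2)/C) = asin(11/86) = 7.3487°
wrap1 = wrap2 = π + 2β = 194.6973°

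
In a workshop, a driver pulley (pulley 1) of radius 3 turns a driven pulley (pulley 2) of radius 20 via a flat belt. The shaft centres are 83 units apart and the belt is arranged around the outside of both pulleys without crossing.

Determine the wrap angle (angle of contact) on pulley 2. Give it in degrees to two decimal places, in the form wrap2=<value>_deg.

open belt: β = asin((r2−r1)/C) = asin(17/83) = 11.8189°
wrap1 = π − 2β = 156.3622°
wrap2 = π + 2β = 203.6378°

wrap2=203.64_deg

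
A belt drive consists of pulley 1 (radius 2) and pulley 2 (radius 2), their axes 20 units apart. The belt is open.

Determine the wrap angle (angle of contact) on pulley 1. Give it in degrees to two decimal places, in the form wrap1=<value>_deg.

wrap1=180.00_deg

open belt: β = asin((r2−r1)/C) = asin(0/20) = 0.0000°
wrap1 = π − 2β = 180.0000°
wrap2 = π + 2β = 180.0000°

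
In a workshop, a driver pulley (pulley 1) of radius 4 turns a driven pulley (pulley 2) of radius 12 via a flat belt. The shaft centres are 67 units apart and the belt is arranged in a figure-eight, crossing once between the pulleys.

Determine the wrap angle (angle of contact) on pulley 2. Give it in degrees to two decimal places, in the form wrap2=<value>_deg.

crossed belt: β = asin((r1+r2)/C) = asin(16/67) = 13.8161°
wrap1 = wrap2 = π + 2β = 207.6322°

wrap2=207.63_deg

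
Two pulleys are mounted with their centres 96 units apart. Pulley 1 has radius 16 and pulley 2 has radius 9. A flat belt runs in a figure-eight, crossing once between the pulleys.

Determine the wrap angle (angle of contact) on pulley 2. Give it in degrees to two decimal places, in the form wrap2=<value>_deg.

crossed belt: β = asin((r1+r2)/C) = asin(25/96) = 15.0948°
wrap1 = wrap2 = π + 2β = 210.1896°

wrap2=210.19_deg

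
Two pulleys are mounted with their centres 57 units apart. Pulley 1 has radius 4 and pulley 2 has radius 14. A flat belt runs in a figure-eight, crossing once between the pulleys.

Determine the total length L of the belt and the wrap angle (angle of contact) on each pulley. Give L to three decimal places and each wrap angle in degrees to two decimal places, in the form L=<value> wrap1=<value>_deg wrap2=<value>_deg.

crossed belt: β = asin((r1+r2)/C) = asin(18/57) = 18.4085°
wrap1 = wrap2 = π + 2β = 216.8170°
tangent length = C·cosβ = 54.0833
L = (r1+r2)·wrap + 2·C·cosβ = 18·3.7842 + 2·54.0833 = 176.2816

L=176.282 wrap1=216.82_deg wrap2=216.82_deg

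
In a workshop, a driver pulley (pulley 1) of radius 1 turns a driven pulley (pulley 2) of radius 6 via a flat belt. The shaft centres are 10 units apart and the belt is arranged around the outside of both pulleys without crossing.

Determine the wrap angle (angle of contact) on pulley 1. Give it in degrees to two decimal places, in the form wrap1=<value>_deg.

open belt: β = asin((r2−r1)/C) = asin(5/10) = 30.0000°
wrap1 = π − 2β = 120.0000°
wrap2 = π + 2β = 240.0000°

wrap1=120.00_deg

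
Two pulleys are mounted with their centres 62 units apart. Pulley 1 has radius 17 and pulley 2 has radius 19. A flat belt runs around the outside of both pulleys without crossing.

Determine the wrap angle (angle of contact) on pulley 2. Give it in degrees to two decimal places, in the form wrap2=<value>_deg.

wrap2=183.70_deg

open belt: β = asin((r2−r1)/C) = asin(2/62) = 1.8486°
wrap1 = π − 2β = 176.3029°
wrap2 = π + 2β = 183.6971°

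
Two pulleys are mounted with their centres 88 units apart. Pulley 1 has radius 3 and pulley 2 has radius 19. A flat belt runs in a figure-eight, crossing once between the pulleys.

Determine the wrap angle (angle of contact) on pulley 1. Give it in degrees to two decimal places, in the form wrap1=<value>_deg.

crossed belt: β = asin((r1+r2)/C) = asin(22/88) = 14.4775°
wrap1 = wrap2 = π + 2β = 208.9550°

wrap1=208.96_deg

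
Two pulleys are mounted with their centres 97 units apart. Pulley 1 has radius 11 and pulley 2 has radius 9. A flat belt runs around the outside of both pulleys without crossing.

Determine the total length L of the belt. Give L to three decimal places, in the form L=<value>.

L=256.873

open belt: β = asin((r2−r1)/C) = asin(-2/97) = -1.1814°
wrap1 = π − 2β = 182.3629°
wrap2 = π + 2β = 177.6371°
tangent length = C·cosβ = 96.9794
L = r1·wrap1 + r2·wrap2 + 2·C·cosβ = 11·3.1828 + 9·3.1004 + 2·96.9794 = 256.8731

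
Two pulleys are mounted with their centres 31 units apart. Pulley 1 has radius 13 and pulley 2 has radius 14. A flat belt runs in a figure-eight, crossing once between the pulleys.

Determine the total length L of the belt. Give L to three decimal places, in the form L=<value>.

crossed belt: β = asin((r1+r2)/C) = asin(27/31) = 60.5713°
wrap1 = wrap2 = π + 2β = 301.1426°
tangent length = C·cosβ = 15.2315
L = (r1+r2)·wrap + 2·C·cosβ = 27·5.2559 + 2·15.2315 = 172.3732

L=172.373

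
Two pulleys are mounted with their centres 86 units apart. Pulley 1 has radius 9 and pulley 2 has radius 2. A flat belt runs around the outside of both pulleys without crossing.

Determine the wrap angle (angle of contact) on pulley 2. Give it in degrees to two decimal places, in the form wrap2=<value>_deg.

wrap2=170.66_deg

open belt: β = asin((r2−r1)/C) = asin(-7/86) = -4.6688°
wrap1 = π − 2β = 189.3375°
wrap2 = π + 2β = 170.6625°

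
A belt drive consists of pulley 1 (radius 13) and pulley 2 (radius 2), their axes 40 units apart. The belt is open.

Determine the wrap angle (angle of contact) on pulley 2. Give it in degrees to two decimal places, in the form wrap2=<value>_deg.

wrap2=148.08_deg

open belt: β = asin((r2−r1)/C) = asin(-11/40) = -15.9620°
wrap1 = π − 2β = 211.9240°
wrap2 = π + 2β = 148.0760°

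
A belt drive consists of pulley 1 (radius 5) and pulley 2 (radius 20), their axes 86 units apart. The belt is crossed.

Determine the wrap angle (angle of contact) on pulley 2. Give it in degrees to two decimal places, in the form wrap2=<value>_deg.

crossed belt: β = asin((r1+r2)/C) = asin(25/86) = 16.8997°
wrap1 = wrap2 = π + 2β = 213.7995°

wrap2=213.80_deg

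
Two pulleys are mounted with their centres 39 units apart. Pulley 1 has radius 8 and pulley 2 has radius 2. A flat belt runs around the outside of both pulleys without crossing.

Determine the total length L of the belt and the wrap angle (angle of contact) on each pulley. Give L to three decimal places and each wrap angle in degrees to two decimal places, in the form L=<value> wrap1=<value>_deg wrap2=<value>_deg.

open belt: β = asin((r2−r1)/C) = asin(-6/39) = -8.8499°
wrap1 = π − 2β = 197.6998°
wrap2 = π + 2β = 162.3002°
tangent length = C·cosβ = 38.5357
L = r1·wrap1 + r2·wrap2 + 2·C·cosβ = 8·3.4505 + 2·2.8327 + 2·38.5357 = 110.3408

L=110.341 wrap1=197.70_deg wrap2=162.30_deg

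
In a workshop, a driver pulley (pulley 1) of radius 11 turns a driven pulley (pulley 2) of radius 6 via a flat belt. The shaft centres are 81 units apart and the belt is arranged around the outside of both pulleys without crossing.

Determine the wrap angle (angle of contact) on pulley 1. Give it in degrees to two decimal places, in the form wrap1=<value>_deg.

open belt: β = asin((r2−r1)/C) = asin(-5/81) = -3.5390°
wrap1 = π − 2β = 187.0781°
wrap2 = π + 2β = 172.9219°

wrap1=187.08_deg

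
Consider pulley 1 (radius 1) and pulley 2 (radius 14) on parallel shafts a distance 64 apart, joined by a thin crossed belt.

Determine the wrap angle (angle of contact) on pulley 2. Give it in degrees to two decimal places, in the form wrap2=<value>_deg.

wrap2=207.11_deg

crossed belt: β = asin((r1+r2)/C) = asin(15/64) = 13.5548°
wrap1 = wrap2 = π + 2β = 207.1096°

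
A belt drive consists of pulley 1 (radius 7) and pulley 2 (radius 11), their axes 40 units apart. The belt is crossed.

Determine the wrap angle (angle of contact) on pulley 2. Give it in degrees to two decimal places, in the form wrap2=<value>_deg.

wrap2=233.49_deg

crossed belt: β = asin((r1+r2)/C) = asin(18/40) = 26.7437°
wrap1 = wrap2 = π + 2β = 233.4874°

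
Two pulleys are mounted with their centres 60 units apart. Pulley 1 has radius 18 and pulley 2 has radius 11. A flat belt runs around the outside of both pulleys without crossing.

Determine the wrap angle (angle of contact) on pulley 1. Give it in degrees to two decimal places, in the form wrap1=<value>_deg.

open belt: β = asin((r2−r1)/C) = asin(-7/60) = -6.6998°
wrap1 = π − 2β = 193.3995°
wrap2 = π + 2β = 166.6005°

wrap1=193.40_deg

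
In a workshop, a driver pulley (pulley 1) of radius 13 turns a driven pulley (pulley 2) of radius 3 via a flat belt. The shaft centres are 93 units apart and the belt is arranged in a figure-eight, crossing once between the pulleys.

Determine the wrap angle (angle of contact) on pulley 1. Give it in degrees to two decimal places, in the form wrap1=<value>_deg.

wrap1=199.81_deg

crossed belt: β = asin((r1+r2)/C) = asin(16/93) = 9.9066°
wrap1 = wrap2 = π + 2β = 199.8133°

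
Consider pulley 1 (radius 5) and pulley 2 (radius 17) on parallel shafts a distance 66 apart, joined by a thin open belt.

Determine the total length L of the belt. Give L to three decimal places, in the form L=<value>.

open belt: β = asin((r2−r1)/C) = asin(12/66) = 10.4757°
wrap1 = π − 2β = 159.0486°
wrap2 = π + 2β = 200.9514°
tangent length = C·cosβ = 64.8999
L = r1·wrap1 + r2·wrap2 + 2·C·cosβ = 5·2.7759 + 17·3.5073 + 2·64.8999 = 203.3029

L=203.303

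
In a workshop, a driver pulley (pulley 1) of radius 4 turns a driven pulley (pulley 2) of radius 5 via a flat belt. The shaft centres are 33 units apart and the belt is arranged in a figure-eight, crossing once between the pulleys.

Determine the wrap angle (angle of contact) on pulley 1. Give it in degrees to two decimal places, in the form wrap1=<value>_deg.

crossed belt: β = asin((r1+r2)/C) = asin(9/33) = 15.8266°
wrap1 = wrap2 = π + 2β = 211.6532°

wrap1=211.65_deg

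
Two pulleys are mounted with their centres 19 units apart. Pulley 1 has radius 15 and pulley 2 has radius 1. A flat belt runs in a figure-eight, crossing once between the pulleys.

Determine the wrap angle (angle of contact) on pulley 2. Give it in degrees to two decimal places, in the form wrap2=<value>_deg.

wrap2=294.73_deg

crossed belt: β = asin((r1+r2)/C) = asin(16/19) = 57.3631°
wrap1 = wrap2 = π + 2β = 294.7262°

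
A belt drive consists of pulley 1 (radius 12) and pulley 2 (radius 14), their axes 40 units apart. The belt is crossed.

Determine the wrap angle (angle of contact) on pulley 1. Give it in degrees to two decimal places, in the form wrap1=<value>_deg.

wrap1=261.08_deg

crossed belt: β = asin((r1+r2)/C) = asin(26/40) = 40.5416°
wrap1 = wrap2 = π + 2β = 261.0832°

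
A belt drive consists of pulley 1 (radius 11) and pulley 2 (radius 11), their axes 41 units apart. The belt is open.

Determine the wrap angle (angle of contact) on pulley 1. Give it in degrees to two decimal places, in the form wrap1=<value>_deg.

open belt: β = asin((r2−r1)/C) = asin(0/41) = 0.0000°
wrap1 = π − 2β = 180.0000°
wrap2 = π + 2β = 180.0000°

wrap1=180.00_deg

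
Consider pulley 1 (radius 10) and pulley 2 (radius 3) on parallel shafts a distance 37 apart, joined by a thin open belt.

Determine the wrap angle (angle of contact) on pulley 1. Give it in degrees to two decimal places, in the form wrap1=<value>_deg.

wrap1=201.81_deg

open belt: β = asin((r2−r1)/C) = asin(-7/37) = -10.9055°
wrap1 = π − 2β = 201.8109°
wrap2 = π + 2β = 158.1891°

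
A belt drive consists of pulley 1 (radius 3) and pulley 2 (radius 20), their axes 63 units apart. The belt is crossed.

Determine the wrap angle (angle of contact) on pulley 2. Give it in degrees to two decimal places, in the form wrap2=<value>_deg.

wrap2=222.82_deg

crossed belt: β = asin((r1+r2)/C) = asin(23/63) = 21.4125°
wrap1 = wrap2 = π + 2β = 222.8249°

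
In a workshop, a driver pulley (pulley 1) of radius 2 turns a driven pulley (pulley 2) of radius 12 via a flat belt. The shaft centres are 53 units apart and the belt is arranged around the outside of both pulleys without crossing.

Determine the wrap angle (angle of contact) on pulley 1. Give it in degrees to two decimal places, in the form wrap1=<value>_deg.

open belt: β = asin((r2−r1)/C) = asin(10/53) = 10.8757°
wrap1 = π − 2β = 158.2486°
wrap2 = π + 2β = 201.7514°

wrap1=158.25_deg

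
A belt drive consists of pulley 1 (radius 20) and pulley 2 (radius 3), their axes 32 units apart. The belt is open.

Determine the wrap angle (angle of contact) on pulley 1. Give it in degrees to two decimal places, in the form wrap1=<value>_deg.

wrap1=244.18_deg

open belt: β = asin((r2−r1)/C) = asin(-17/32) = -32.0900°
wrap1 = π − 2β = 244.1799°
wrap2 = π + 2β = 115.8201°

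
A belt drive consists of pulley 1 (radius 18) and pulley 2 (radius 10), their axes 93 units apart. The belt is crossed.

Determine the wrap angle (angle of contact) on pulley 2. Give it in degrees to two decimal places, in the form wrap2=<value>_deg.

wrap2=215.04_deg

crossed belt: β = asin((r1+r2)/C) = asin(28/93) = 17.5222°
wrap1 = wrap2 = π + 2β = 215.0444°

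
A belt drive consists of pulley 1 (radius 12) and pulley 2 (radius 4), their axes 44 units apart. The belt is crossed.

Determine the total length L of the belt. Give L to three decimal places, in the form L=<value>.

crossed belt: β = asin((r1+r2)/C) = asin(16/44) = 21.3237°
wrap1 = wrap2 = π + 2β = 222.6474°
tangent length = C·cosβ = 40.9878
L = (r1+r2)·wrap + 2·C·cosβ = 16·3.8859 + 2·40.9878 = 144.1505

L=144.150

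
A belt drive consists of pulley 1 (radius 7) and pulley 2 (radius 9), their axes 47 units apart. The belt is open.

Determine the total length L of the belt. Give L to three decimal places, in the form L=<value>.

L=144.351

open belt: β = asin((r2−r1)/C) = asin(2/47) = 2.4389°
wrap1 = π − 2β = 175.1223°
wrap2 = π + 2β = 184.8777°
tangent length = C·cosβ = 46.9574
L = r1·wrap1 + r2·wrap2 + 2·C·cosβ = 7·3.0565 + 9·3.2267 + 2·46.9574 = 144.3506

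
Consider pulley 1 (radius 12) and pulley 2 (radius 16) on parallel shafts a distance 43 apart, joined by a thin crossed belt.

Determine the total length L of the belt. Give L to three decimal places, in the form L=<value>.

L=192.944

crossed belt: β = asin((r1+r2)/C) = asin(28/43) = 40.6293°
wrap1 = wrap2 = π + 2β = 261.2587°
tangent length = C·cosβ = 32.6343
L = (r1+r2)·wrap + 2·C·cosβ = 28·4.5598 + 2·32.6343 = 192.9437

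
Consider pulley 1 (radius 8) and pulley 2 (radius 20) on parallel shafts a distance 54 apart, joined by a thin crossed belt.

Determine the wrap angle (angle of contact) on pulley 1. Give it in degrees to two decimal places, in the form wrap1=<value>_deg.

crossed belt: β = asin((r1+r2)/C) = asin(28/54) = 31.2329°
wrap1 = wrap2 = π + 2β = 242.4659°

wrap1=242.47_deg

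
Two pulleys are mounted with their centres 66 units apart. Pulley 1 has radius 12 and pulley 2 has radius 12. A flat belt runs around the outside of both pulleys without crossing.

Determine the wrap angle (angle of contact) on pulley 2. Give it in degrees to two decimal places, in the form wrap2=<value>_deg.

open belt: β = asin((r2−r1)/C) = asin(0/66) = 0.0000°
wrap1 = π − 2β = 180.0000°
wrap2 = π + 2β = 180.0000°

wrap2=180.00_deg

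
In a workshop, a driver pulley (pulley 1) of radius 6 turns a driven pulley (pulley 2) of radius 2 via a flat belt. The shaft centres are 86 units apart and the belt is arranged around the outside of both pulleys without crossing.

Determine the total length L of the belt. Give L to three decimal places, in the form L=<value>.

open belt: β = asin((r2−r1)/C) = asin(-4/86) = -2.6659°
wrap1 = π − 2β = 185.3318°
wrap2 = π + 2β = 174.6682°
tangent length = C·cosβ = 85.9069
L = r1·wrap1 + r2·wrap2 + 2·C·cosβ = 6·3.2346 + 2·3.0485 + 2·85.9069 = 197.3188

L=197.319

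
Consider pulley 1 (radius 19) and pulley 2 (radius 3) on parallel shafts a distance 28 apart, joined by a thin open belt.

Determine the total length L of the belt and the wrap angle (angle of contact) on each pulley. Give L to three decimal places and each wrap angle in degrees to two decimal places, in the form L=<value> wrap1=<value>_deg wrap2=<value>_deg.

L=134.535 wrap1=249.70_deg wrap2=110.30_deg

open belt: β = asin((r2−r1)/C) = asin(-16/28) = -34.8499°
wrap1 = π − 2β = 249.6998°
wrap2 = π + 2β = 110.3002°
tangent length = C·cosβ = 22.9783
L = r1·wrap1 + r2·wrap2 + 2·C·cosβ = 19·4.3581 + 3·1.9251 + 2·22.9783 = 134.5354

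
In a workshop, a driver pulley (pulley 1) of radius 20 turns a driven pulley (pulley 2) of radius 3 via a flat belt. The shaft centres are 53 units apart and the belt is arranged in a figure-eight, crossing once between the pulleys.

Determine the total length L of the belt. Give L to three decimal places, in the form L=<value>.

crossed belt: β = asin((r1+r2)/C) = asin(23/53) = 25.7193°
wrap1 = wrap2 = π + 2β = 231.4386°
tangent length = C·cosβ = 47.7493
L = (r1+r2)·wrap + 2·C·cosβ = 23·4.0394 + 2·47.7493 = 188.4041

L=188.404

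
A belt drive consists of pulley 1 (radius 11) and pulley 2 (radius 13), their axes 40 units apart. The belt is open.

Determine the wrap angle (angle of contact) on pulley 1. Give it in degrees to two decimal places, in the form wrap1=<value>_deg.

wrap1=174.27_deg

open belt: β = asin((r2−r1)/C) = asin(2/40) = 2.8660°
wrap1 = π − 2β = 174.2680°
wrap2 = π + 2β = 185.7320°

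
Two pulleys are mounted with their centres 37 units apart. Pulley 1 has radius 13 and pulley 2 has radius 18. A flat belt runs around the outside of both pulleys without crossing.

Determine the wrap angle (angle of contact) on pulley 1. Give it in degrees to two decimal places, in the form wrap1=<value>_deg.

open belt: β = asin((r2−r1)/C) = asin(5/37) = 7.7664°
wrap1 = π − 2β = 164.4671°
wrap2 = π + 2β = 195.5329°

wrap1=164.47_deg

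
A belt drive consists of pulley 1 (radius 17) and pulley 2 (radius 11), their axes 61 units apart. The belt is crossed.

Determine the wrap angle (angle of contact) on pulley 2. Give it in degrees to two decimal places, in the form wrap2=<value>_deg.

wrap2=234.65_deg

crossed belt: β = asin((r1+r2)/C) = asin(28/61) = 27.3237°
wrap1 = wrap2 = π + 2β = 234.6473°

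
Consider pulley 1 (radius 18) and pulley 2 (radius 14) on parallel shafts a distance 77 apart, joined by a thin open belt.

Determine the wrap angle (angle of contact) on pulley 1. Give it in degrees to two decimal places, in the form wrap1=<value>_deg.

wrap1=185.96_deg

open belt: β = asin((r2−r1)/C) = asin(-4/77) = -2.9777°
wrap1 = π − 2β = 185.9555°
wrap2 = π + 2β = 174.0445°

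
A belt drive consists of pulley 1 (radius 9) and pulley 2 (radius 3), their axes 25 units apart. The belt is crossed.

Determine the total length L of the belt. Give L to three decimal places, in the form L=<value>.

crossed belt: β = asin((r1+r2)/C) = asin(12/25) = 28.6854°
wrap1 = wrap2 = π + 2β = 237.3708°
tangent length = C·cosβ = 21.9317
L = (r1+r2)·wrap + 2·C·cosβ = 12·4.1429 + 2·21.9317 = 93.5782

L=93.578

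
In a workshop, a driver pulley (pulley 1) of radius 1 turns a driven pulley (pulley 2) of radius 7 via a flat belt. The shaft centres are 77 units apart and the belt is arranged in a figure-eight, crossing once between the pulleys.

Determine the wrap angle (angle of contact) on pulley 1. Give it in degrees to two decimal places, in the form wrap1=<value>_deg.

crossed belt: β = asin((r1+r2)/C) = asin(8/77) = 5.9636°
wrap1 = wrap2 = π + 2β = 191.9271°

wrap1=191.93_deg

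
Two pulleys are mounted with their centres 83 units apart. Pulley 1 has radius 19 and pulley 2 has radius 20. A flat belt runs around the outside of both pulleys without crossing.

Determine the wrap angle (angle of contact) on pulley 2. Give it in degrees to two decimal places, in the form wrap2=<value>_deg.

open belt: β = asin((r2−r1)/C) = asin(1/83) = 0.6903°
wrap1 = π − 2β = 178.6193°
wrap2 = π + 2β = 181.3807°

wrap2=181.38_deg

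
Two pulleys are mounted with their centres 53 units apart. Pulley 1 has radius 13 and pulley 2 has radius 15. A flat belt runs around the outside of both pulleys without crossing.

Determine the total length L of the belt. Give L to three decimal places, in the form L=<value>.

open belt: β = asin((r2−r1)/C) = asin(2/53) = 2.1626°
wrap1 = π − 2β = 175.6748°
wrap2 = π + 2β = 184.3252°
tangent length = C·cosβ = 52.9623
L = r1·wrap1 + r2·wrap2 + 2·C·cosβ = 13·3.0661 + 15·3.2171 + 2·52.9623 = 194.0401

L=194.040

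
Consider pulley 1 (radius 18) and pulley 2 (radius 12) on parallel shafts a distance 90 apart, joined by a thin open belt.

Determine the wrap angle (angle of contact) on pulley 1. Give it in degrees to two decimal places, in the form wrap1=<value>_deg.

open belt: β = asin((r2−r1)/C) = asin(-6/90) = -3.8226°
wrap1 = π − 2β = 187.6451°
wrap2 = π + 2β = 172.3549°

wrap1=187.65_deg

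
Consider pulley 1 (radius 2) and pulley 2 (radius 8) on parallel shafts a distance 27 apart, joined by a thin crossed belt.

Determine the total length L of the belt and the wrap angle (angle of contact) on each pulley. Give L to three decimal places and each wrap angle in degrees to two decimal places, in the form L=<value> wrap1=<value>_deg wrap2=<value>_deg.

L=89.164 wrap1=223.48_deg wrap2=223.48_deg

crossed belt: β = asin((r1+r2)/C) = asin(10/27) = 21.7385°
wrap1 = wrap2 = π + 2β = 223.4769°
tangent length = C·cosβ = 25.0799
L = (r1+r2)·wrap + 2·C·cosβ = 10·3.9004 + 2·25.0799 = 89.1638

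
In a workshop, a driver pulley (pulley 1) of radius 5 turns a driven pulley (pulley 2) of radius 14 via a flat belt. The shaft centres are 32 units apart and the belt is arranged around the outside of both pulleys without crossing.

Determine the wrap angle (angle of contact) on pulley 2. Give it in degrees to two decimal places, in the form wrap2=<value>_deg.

wrap2=212.67_deg

open belt: β = asin((r2−r1)/C) = asin(9/32) = 16.3348°
wrap1 = π − 2β = 147.3304°
wrap2 = π + 2β = 212.6696°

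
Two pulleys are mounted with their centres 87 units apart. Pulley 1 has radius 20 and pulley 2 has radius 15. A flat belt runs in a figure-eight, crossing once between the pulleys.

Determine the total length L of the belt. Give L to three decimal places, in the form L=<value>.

L=298.236

crossed belt: β = asin((r1+r2)/C) = asin(35/87) = 23.7220°
wrap1 = wrap2 = π + 2β = 227.4439°
tangent length = C·cosβ = 79.6492
L = (r1+r2)·wrap + 2·C·cosβ = 35·3.9696 + 2·79.6492 = 298.2361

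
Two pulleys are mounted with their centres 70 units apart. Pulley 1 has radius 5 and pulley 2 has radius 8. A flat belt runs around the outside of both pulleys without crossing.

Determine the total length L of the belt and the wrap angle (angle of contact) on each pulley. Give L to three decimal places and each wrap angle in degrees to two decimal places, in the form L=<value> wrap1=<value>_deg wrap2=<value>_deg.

open belt: β = asin((r2−r1)/C) = asin(3/70) = 2.4563°
wrap1 = π − 2β = 175.0874°
wrap2 = π + 2β = 184.9126°
tangent length = C·cosβ = 69.9357
L = r1·wrap1 + r2·wrap2 + 2·C·cosβ = 5·3.0559 + 8·3.2273 + 2·69.9357 = 180.9693

L=180.969 wrap1=175.09_deg wrap2=184.91_deg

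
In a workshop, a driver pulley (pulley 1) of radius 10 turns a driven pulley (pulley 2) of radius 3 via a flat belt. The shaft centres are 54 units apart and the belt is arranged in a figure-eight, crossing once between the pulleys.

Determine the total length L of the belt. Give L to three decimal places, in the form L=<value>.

crossed belt: β = asin((r1+r2)/C) = asin(13/54) = 13.9303°
wrap1 = wrap2 = π + 2β = 207.8605°
tangent length = C·cosβ = 52.4118
L = (r1+r2)·wrap + 2·C·cosβ = 13·3.6279 + 2·52.4118 = 151.9857

L=151.986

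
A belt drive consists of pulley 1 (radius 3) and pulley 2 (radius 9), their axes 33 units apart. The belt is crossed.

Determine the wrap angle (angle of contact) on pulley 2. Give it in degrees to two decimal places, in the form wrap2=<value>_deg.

wrap2=222.65_deg

crossed belt: β = asin((r1+r2)/C) = asin(12/33) = 21.3237°
wrap1 = wrap2 = π + 2β = 222.6474°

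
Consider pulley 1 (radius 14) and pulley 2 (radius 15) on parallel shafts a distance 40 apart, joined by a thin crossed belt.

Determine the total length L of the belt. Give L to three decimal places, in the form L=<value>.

crossed belt: β = asin((r1+r2)/C) = asin(29/40) = 46.4688°
wrap1 = wrap2 = π + 2β = 272.9377°
tangent length = C·cosβ = 27.5500
L = (r1+r2)·wrap + 2·C·cosβ = 29·4.7637 + 2·27.5500 = 193.2461

L=193.246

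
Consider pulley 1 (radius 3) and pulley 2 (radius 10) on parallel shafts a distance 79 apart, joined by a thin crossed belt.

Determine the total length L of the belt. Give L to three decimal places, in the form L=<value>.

crossed belt: β = asin((r1+r2)/C) = asin(13/79) = 9.4715°
wrap1 = wrap2 = π + 2β = 198.9430°
tangent length = C·cosβ = 77.9230
L = (r1+r2)·wrap + 2·C·cosβ = 13·3.4722 + 2·77.9230 = 200.9848

L=200.985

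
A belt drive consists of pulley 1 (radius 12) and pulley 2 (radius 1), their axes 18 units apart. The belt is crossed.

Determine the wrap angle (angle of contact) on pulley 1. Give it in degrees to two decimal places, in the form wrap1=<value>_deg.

crossed belt: β = asin((r1+r2)/C) = asin(13/18) = 46.2383°
wrap1 = wrap2 = π + 2β = 272.4765°

wrap1=272.48_deg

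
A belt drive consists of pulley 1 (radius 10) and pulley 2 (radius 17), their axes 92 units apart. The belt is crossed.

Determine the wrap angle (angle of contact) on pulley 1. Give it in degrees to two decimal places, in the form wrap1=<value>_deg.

wrap1=214.13_deg

crossed belt: β = asin((r1+r2)/C) = asin(27/92) = 17.0663°
wrap1 = wrap2 = π + 2β = 214.1326°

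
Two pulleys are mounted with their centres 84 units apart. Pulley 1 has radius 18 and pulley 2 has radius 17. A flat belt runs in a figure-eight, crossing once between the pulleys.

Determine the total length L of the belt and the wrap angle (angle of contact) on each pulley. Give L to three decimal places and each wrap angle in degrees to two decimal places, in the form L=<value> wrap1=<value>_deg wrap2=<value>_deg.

crossed belt: β = asin((r1+r2)/C) = asin(35/84) = 24.6243°
wrap1 = wrap2 = π + 2β = 229.2486°
tangent length = C·cosβ = 76.3610
L = (r1+r2)·wrap + 2·C·cosβ = 35·4.0011 + 2·76.3610 = 292.7620

L=292.762 wrap1=229.25_deg wrap2=229.25_deg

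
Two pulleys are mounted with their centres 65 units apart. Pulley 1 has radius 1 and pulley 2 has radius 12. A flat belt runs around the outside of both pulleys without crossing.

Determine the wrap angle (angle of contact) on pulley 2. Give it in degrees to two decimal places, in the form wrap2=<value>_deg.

wrap2=199.49_deg

open belt: β = asin((r2−r1)/C) = asin(11/65) = 9.7431°
wrap1 = π − 2β = 160.5138°
wrap2 = π + 2β = 199.4862°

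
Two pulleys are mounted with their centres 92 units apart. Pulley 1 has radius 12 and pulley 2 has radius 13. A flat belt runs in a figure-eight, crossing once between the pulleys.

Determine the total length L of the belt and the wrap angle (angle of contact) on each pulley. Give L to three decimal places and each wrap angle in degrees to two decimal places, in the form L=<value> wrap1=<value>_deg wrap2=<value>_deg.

crossed belt: β = asin((r1+r2)/C) = asin(25/92) = 15.7678°
wrap1 = wrap2 = π + 2β = 211.5356°
tangent length = C·cosβ = 88.5381
L = (r1+r2)·wrap + 2·C·cosβ = 25·3.6920 + 2·88.5381 = 269.3761

L=269.376 wrap1=211.54_deg wrap2=211.54_deg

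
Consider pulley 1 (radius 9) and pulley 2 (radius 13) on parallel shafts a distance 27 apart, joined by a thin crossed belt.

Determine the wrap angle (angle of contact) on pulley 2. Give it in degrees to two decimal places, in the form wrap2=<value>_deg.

wrap2=289.14_deg

crossed belt: β = asin((r1+r2)/C) = asin(22/27) = 54.5691°
wrap1 = wrap2 = π + 2β = 289.1381°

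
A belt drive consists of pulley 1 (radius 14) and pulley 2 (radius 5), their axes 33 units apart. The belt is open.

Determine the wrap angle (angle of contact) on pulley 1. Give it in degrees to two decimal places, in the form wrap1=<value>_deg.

open belt: β = asin((r2−r1)/C) = asin(-9/33) = -15.8266°
wrap1 = π − 2β = 211.6532°
wrap2 = π + 2β = 148.3468°

wrap1=211.65_deg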